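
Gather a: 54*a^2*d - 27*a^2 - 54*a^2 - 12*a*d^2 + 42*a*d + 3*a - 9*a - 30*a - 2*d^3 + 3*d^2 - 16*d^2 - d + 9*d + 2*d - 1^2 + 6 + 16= a^2*(54*d - 81) + a*(-12*d^2 + 42*d - 36) - 2*d^3 - 13*d^2 + 10*d + 21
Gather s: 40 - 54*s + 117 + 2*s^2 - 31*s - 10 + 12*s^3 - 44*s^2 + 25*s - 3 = 12*s^3 - 42*s^2 - 60*s + 144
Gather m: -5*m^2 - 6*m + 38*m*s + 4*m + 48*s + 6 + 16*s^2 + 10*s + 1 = -5*m^2 + m*(38*s - 2) + 16*s^2 + 58*s + 7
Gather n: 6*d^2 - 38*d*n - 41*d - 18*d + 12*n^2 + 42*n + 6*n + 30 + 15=6*d^2 - 59*d + 12*n^2 + n*(48 - 38*d) + 45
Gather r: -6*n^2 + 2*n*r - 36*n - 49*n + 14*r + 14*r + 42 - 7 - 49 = -6*n^2 - 85*n + r*(2*n + 28) - 14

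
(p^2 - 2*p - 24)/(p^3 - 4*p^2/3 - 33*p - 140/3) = 3*(p - 6)/(3*p^2 - 16*p - 35)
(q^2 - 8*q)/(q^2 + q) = (q - 8)/(q + 1)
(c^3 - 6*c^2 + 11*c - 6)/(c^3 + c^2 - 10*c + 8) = (c - 3)/(c + 4)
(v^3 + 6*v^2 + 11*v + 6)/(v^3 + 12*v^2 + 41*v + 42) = (v + 1)/(v + 7)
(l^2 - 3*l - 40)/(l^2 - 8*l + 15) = (l^2 - 3*l - 40)/(l^2 - 8*l + 15)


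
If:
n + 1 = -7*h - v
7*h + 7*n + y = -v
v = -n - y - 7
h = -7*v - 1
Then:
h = -85/239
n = 378/239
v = -22/239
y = -2029/239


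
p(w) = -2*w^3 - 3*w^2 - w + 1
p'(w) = -6*w^2 - 6*w - 1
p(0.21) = 0.64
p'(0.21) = -2.52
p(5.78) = -491.21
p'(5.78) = -236.13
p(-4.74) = 151.33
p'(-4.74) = -107.37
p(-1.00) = 1.00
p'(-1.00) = -1.00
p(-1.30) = 1.62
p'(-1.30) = -3.34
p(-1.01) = 1.01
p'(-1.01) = -1.06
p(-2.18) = 9.64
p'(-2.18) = -16.43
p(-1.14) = 1.20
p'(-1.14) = -1.96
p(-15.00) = 6091.00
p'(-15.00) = -1261.00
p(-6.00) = 331.00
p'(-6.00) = -181.00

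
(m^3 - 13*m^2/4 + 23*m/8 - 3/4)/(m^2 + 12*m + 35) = (8*m^3 - 26*m^2 + 23*m - 6)/(8*(m^2 + 12*m + 35))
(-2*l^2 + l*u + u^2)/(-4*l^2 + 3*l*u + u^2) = (2*l + u)/(4*l + u)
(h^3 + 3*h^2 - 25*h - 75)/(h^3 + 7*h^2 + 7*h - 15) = (h - 5)/(h - 1)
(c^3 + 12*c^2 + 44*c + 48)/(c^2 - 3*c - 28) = (c^2 + 8*c + 12)/(c - 7)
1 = 1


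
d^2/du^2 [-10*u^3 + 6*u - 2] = -60*u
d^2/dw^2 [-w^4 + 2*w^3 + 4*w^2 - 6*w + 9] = -12*w^2 + 12*w + 8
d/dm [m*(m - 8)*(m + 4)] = 3*m^2 - 8*m - 32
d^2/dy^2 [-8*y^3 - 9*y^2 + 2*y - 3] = -48*y - 18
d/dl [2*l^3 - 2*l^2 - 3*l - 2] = 6*l^2 - 4*l - 3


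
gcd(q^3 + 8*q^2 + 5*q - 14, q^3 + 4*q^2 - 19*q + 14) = q^2 + 6*q - 7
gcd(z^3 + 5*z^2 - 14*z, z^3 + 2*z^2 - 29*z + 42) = z^2 + 5*z - 14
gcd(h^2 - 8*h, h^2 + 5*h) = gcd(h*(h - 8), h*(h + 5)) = h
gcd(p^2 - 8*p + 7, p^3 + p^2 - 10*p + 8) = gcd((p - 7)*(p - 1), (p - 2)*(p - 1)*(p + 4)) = p - 1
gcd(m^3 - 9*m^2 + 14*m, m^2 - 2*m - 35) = m - 7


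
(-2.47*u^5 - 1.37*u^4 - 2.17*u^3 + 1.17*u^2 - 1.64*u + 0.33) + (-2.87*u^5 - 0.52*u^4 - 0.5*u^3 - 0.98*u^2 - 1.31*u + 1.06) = -5.34*u^5 - 1.89*u^4 - 2.67*u^3 + 0.19*u^2 - 2.95*u + 1.39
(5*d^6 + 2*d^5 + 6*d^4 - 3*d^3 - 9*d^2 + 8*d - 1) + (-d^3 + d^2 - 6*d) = 5*d^6 + 2*d^5 + 6*d^4 - 4*d^3 - 8*d^2 + 2*d - 1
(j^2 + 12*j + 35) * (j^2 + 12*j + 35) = j^4 + 24*j^3 + 214*j^2 + 840*j + 1225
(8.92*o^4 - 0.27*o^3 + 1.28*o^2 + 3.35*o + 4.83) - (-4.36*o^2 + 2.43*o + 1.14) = 8.92*o^4 - 0.27*o^3 + 5.64*o^2 + 0.92*o + 3.69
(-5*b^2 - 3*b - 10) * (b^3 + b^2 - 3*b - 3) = -5*b^5 - 8*b^4 + 2*b^3 + 14*b^2 + 39*b + 30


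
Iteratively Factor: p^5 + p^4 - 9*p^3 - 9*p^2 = (p)*(p^4 + p^3 - 9*p^2 - 9*p) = p*(p - 3)*(p^3 + 4*p^2 + 3*p) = p^2*(p - 3)*(p^2 + 4*p + 3) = p^2*(p - 3)*(p + 1)*(p + 3)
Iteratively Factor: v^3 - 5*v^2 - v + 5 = (v + 1)*(v^2 - 6*v + 5) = (v - 5)*(v + 1)*(v - 1)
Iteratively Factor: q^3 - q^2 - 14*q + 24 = (q + 4)*(q^2 - 5*q + 6) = (q - 2)*(q + 4)*(q - 3)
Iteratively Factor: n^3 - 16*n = (n - 4)*(n^2 + 4*n) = n*(n - 4)*(n + 4)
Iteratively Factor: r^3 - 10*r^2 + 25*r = (r - 5)*(r^2 - 5*r) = r*(r - 5)*(r - 5)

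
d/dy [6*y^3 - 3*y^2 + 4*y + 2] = 18*y^2 - 6*y + 4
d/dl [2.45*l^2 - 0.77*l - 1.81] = 4.9*l - 0.77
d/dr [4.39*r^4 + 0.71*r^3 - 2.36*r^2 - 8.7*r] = 17.56*r^3 + 2.13*r^2 - 4.72*r - 8.7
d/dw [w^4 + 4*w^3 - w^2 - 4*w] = 4*w^3 + 12*w^2 - 2*w - 4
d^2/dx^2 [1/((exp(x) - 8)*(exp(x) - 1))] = (4*exp(3*x) - 27*exp(2*x) + 49*exp(x) + 72)*exp(x)/(exp(6*x) - 27*exp(5*x) + 267*exp(4*x) - 1161*exp(3*x) + 2136*exp(2*x) - 1728*exp(x) + 512)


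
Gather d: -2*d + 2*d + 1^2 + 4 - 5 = 0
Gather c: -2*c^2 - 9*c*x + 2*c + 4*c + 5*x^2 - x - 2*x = -2*c^2 + c*(6 - 9*x) + 5*x^2 - 3*x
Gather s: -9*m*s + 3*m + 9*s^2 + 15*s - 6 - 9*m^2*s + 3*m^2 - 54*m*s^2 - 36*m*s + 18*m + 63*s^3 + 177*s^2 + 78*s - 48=3*m^2 + 21*m + 63*s^3 + s^2*(186 - 54*m) + s*(-9*m^2 - 45*m + 93) - 54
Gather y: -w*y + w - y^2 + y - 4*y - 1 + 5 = w - y^2 + y*(-w - 3) + 4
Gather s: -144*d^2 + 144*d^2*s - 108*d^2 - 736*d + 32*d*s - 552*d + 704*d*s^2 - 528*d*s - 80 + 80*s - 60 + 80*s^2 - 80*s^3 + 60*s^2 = -252*d^2 - 1288*d - 80*s^3 + s^2*(704*d + 140) + s*(144*d^2 - 496*d + 80) - 140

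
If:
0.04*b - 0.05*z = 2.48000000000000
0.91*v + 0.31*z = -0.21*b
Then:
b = 1.25*z + 62.0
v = -0.629120879120879*z - 14.3076923076923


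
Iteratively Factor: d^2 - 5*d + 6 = (d - 2)*(d - 3)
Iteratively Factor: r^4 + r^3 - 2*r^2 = (r)*(r^3 + r^2 - 2*r) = r*(r - 1)*(r^2 + 2*r) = r*(r - 1)*(r + 2)*(r)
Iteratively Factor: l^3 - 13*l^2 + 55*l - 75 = (l - 5)*(l^2 - 8*l + 15) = (l - 5)^2*(l - 3)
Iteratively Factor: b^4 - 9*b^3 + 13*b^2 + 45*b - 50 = (b - 5)*(b^3 - 4*b^2 - 7*b + 10) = (b - 5)^2*(b^2 + b - 2) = (b - 5)^2*(b - 1)*(b + 2)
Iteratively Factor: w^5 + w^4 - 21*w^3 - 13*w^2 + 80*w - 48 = (w - 1)*(w^4 + 2*w^3 - 19*w^2 - 32*w + 48) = (w - 4)*(w - 1)*(w^3 + 6*w^2 + 5*w - 12) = (w - 4)*(w - 1)^2*(w^2 + 7*w + 12) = (w - 4)*(w - 1)^2*(w + 4)*(w + 3)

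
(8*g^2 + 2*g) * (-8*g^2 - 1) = -64*g^4 - 16*g^3 - 8*g^2 - 2*g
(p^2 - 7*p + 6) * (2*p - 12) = 2*p^3 - 26*p^2 + 96*p - 72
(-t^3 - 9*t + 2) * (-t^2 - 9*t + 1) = t^5 + 9*t^4 + 8*t^3 + 79*t^2 - 27*t + 2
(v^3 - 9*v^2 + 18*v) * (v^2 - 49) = v^5 - 9*v^4 - 31*v^3 + 441*v^2 - 882*v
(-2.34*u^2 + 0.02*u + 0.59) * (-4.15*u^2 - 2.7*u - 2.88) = 9.711*u^4 + 6.235*u^3 + 4.2367*u^2 - 1.6506*u - 1.6992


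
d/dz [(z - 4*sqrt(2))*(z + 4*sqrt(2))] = 2*z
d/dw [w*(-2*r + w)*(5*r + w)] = -10*r^2 + 6*r*w + 3*w^2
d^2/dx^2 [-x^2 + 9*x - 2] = -2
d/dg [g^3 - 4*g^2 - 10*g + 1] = 3*g^2 - 8*g - 10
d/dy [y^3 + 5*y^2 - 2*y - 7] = 3*y^2 + 10*y - 2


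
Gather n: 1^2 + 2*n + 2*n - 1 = 4*n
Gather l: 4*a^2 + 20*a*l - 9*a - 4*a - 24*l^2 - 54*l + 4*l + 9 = 4*a^2 - 13*a - 24*l^2 + l*(20*a - 50) + 9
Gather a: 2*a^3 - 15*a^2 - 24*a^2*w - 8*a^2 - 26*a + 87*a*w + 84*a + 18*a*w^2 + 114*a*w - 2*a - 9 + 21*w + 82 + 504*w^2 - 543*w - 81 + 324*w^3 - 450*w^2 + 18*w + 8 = 2*a^3 + a^2*(-24*w - 23) + a*(18*w^2 + 201*w + 56) + 324*w^3 + 54*w^2 - 504*w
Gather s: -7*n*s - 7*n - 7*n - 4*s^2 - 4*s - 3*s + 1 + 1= -14*n - 4*s^2 + s*(-7*n - 7) + 2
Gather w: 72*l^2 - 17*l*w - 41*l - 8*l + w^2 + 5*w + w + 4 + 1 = 72*l^2 - 49*l + w^2 + w*(6 - 17*l) + 5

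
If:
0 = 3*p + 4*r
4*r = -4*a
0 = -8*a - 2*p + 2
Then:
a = 3/16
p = 1/4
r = -3/16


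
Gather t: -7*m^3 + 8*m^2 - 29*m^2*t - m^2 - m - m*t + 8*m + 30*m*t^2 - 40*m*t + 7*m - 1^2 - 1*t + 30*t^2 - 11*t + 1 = -7*m^3 + 7*m^2 + 14*m + t^2*(30*m + 30) + t*(-29*m^2 - 41*m - 12)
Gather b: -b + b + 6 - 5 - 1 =0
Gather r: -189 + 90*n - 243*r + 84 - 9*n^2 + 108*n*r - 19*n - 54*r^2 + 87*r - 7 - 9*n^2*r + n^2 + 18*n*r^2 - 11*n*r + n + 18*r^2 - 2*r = -8*n^2 + 72*n + r^2*(18*n - 36) + r*(-9*n^2 + 97*n - 158) - 112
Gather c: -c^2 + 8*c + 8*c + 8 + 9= -c^2 + 16*c + 17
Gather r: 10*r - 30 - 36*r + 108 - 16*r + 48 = 126 - 42*r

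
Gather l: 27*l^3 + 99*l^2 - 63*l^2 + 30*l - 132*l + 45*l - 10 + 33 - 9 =27*l^3 + 36*l^2 - 57*l + 14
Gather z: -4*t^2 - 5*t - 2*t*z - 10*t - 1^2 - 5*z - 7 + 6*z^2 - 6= -4*t^2 - 15*t + 6*z^2 + z*(-2*t - 5) - 14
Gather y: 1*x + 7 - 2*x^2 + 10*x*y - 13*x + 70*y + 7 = -2*x^2 - 12*x + y*(10*x + 70) + 14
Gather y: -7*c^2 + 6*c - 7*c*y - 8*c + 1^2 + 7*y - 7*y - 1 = -7*c^2 - 7*c*y - 2*c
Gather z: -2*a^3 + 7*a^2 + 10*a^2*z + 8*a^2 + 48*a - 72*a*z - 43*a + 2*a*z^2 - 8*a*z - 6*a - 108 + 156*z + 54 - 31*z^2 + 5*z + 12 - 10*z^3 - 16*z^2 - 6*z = -2*a^3 + 15*a^2 - a - 10*z^3 + z^2*(2*a - 47) + z*(10*a^2 - 80*a + 155) - 42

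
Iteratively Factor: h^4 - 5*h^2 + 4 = (h - 2)*(h^3 + 2*h^2 - h - 2) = (h - 2)*(h - 1)*(h^2 + 3*h + 2) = (h - 2)*(h - 1)*(h + 2)*(h + 1)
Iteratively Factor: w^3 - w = (w - 1)*(w^2 + w) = w*(w - 1)*(w + 1)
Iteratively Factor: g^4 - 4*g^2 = (g)*(g^3 - 4*g) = g^2*(g^2 - 4) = g^2*(g - 2)*(g + 2)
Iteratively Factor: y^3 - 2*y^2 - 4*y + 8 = (y + 2)*(y^2 - 4*y + 4) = (y - 2)*(y + 2)*(y - 2)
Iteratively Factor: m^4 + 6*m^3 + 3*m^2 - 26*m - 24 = (m + 4)*(m^3 + 2*m^2 - 5*m - 6) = (m + 1)*(m + 4)*(m^2 + m - 6) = (m - 2)*(m + 1)*(m + 4)*(m + 3)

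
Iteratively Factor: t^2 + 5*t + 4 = (t + 4)*(t + 1)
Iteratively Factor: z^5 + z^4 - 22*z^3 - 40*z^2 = (z - 5)*(z^4 + 6*z^3 + 8*z^2) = z*(z - 5)*(z^3 + 6*z^2 + 8*z) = z^2*(z - 5)*(z^2 + 6*z + 8) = z^2*(z - 5)*(z + 4)*(z + 2)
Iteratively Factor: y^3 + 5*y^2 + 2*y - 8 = (y + 2)*(y^2 + 3*y - 4) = (y - 1)*(y + 2)*(y + 4)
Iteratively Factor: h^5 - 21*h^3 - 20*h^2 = (h + 1)*(h^4 - h^3 - 20*h^2) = (h - 5)*(h + 1)*(h^3 + 4*h^2) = (h - 5)*(h + 1)*(h + 4)*(h^2) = h*(h - 5)*(h + 1)*(h + 4)*(h)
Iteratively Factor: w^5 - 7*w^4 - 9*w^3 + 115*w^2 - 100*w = (w - 5)*(w^4 - 2*w^3 - 19*w^2 + 20*w) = (w - 5)*(w + 4)*(w^3 - 6*w^2 + 5*w) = (w - 5)*(w - 1)*(w + 4)*(w^2 - 5*w) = (w - 5)^2*(w - 1)*(w + 4)*(w)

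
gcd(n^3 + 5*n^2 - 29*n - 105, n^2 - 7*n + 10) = n - 5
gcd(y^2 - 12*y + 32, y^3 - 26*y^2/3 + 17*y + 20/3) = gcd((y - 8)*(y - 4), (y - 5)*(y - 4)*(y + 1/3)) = y - 4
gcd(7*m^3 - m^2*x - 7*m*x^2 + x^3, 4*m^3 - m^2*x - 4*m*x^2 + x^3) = -m^2 + x^2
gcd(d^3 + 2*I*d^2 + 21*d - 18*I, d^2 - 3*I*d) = d - 3*I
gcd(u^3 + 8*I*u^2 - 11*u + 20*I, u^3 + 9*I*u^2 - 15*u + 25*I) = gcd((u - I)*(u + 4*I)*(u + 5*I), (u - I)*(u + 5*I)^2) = u^2 + 4*I*u + 5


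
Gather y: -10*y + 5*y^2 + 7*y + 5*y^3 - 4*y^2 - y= 5*y^3 + y^2 - 4*y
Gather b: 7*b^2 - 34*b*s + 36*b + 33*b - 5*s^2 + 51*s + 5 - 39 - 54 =7*b^2 + b*(69 - 34*s) - 5*s^2 + 51*s - 88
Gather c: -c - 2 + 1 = -c - 1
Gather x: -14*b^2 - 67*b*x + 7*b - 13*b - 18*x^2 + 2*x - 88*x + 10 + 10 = -14*b^2 - 6*b - 18*x^2 + x*(-67*b - 86) + 20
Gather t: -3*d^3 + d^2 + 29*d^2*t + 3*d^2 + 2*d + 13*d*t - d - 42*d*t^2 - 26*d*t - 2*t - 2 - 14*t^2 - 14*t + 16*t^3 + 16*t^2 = -3*d^3 + 4*d^2 + d + 16*t^3 + t^2*(2 - 42*d) + t*(29*d^2 - 13*d - 16) - 2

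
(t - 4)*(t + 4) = t^2 - 16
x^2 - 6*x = x*(x - 6)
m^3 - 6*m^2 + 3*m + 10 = (m - 5)*(m - 2)*(m + 1)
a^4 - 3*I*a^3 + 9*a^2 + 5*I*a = a*(a - 5*I)*(a + I)^2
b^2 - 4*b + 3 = (b - 3)*(b - 1)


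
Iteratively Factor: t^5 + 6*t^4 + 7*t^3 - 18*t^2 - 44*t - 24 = (t - 2)*(t^4 + 8*t^3 + 23*t^2 + 28*t + 12) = (t - 2)*(t + 3)*(t^3 + 5*t^2 + 8*t + 4) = (t - 2)*(t + 2)*(t + 3)*(t^2 + 3*t + 2) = (t - 2)*(t + 2)^2*(t + 3)*(t + 1)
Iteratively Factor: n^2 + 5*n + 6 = (n + 2)*(n + 3)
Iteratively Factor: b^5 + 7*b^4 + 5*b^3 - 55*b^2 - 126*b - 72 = (b + 3)*(b^4 + 4*b^3 - 7*b^2 - 34*b - 24) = (b + 1)*(b + 3)*(b^3 + 3*b^2 - 10*b - 24) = (b + 1)*(b + 2)*(b + 3)*(b^2 + b - 12) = (b - 3)*(b + 1)*(b + 2)*(b + 3)*(b + 4)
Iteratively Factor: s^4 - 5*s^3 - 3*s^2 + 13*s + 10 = (s - 2)*(s^3 - 3*s^2 - 9*s - 5) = (s - 2)*(s + 1)*(s^2 - 4*s - 5) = (s - 5)*(s - 2)*(s + 1)*(s + 1)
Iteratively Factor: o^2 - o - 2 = (o - 2)*(o + 1)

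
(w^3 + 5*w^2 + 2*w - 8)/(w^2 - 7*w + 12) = (w^3 + 5*w^2 + 2*w - 8)/(w^2 - 7*w + 12)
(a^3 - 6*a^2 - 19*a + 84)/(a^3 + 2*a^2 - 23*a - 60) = (a^2 - 10*a + 21)/(a^2 - 2*a - 15)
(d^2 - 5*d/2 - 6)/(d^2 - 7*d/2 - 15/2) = (d - 4)/(d - 5)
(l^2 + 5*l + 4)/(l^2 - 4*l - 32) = (l + 1)/(l - 8)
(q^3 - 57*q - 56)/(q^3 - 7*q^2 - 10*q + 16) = (q^2 + 8*q + 7)/(q^2 + q - 2)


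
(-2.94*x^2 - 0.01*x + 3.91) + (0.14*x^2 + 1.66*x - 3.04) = -2.8*x^2 + 1.65*x + 0.87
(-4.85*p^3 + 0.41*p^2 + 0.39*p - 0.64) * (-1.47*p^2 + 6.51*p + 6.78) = 7.1295*p^5 - 32.1762*p^4 - 30.7872*p^3 + 6.2595*p^2 - 1.5222*p - 4.3392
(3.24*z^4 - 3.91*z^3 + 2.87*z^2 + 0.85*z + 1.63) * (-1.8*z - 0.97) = -5.832*z^5 + 3.8952*z^4 - 1.3733*z^3 - 4.3139*z^2 - 3.7585*z - 1.5811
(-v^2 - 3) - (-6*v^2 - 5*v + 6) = 5*v^2 + 5*v - 9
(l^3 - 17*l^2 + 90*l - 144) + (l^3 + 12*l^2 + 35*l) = 2*l^3 - 5*l^2 + 125*l - 144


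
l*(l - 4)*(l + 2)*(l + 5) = l^4 + 3*l^3 - 18*l^2 - 40*l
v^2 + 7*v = v*(v + 7)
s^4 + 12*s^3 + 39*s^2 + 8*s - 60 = (s - 1)*(s + 2)*(s + 5)*(s + 6)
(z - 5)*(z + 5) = z^2 - 25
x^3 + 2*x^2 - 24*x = x*(x - 4)*(x + 6)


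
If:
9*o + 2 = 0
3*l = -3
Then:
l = -1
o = -2/9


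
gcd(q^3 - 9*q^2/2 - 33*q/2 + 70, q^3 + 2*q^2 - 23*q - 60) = q^2 - q - 20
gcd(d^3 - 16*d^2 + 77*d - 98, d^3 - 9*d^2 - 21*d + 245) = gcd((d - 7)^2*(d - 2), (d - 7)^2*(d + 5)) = d^2 - 14*d + 49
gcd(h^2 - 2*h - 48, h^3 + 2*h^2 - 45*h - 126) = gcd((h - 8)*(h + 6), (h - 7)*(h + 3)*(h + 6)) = h + 6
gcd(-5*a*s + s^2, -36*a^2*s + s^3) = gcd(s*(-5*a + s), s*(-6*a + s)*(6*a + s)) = s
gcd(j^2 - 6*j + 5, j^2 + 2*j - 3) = j - 1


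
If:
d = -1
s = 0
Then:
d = -1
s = 0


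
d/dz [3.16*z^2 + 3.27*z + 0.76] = 6.32*z + 3.27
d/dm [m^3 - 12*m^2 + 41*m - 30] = 3*m^2 - 24*m + 41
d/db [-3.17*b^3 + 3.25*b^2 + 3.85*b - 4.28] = -9.51*b^2 + 6.5*b + 3.85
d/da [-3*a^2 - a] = -6*a - 1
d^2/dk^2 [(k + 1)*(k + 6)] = 2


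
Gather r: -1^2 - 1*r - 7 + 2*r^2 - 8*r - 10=2*r^2 - 9*r - 18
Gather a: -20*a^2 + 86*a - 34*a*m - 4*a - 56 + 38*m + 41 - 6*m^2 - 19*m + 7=-20*a^2 + a*(82 - 34*m) - 6*m^2 + 19*m - 8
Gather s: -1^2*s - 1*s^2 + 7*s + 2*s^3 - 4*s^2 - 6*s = 2*s^3 - 5*s^2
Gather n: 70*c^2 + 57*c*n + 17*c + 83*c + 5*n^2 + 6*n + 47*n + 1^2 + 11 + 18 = 70*c^2 + 100*c + 5*n^2 + n*(57*c + 53) + 30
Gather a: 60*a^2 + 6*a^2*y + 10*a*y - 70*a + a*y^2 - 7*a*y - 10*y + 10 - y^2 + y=a^2*(6*y + 60) + a*(y^2 + 3*y - 70) - y^2 - 9*y + 10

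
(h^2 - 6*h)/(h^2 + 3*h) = (h - 6)/(h + 3)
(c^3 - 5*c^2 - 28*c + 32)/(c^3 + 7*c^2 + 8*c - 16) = (c - 8)/(c + 4)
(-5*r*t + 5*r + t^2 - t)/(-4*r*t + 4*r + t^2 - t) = (5*r - t)/(4*r - t)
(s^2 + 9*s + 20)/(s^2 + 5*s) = (s + 4)/s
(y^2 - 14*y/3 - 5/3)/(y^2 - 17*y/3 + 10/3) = (3*y + 1)/(3*y - 2)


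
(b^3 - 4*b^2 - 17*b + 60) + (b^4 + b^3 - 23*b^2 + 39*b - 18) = b^4 + 2*b^3 - 27*b^2 + 22*b + 42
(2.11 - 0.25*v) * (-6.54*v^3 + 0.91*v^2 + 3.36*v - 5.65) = 1.635*v^4 - 14.0269*v^3 + 1.0801*v^2 + 8.5021*v - 11.9215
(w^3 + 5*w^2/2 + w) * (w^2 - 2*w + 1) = w^5 + w^4/2 - 3*w^3 + w^2/2 + w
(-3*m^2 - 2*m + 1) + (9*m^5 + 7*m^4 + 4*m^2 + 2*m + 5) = 9*m^5 + 7*m^4 + m^2 + 6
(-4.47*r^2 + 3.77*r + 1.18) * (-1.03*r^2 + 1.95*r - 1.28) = 4.6041*r^4 - 12.5996*r^3 + 11.8577*r^2 - 2.5246*r - 1.5104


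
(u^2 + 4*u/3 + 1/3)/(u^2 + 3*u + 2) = (u + 1/3)/(u + 2)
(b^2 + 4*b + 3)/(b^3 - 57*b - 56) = (b + 3)/(b^2 - b - 56)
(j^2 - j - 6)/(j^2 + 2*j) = (j - 3)/j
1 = 1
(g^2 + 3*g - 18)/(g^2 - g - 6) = (g + 6)/(g + 2)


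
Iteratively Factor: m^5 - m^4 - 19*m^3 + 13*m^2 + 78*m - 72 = (m - 4)*(m^4 + 3*m^3 - 7*m^2 - 15*m + 18) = (m - 4)*(m - 2)*(m^3 + 5*m^2 + 3*m - 9) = (m - 4)*(m - 2)*(m - 1)*(m^2 + 6*m + 9) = (m - 4)*(m - 2)*(m - 1)*(m + 3)*(m + 3)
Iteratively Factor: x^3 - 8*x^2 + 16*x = (x - 4)*(x^2 - 4*x) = (x - 4)^2*(x)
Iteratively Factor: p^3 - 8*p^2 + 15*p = (p - 3)*(p^2 - 5*p) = (p - 5)*(p - 3)*(p)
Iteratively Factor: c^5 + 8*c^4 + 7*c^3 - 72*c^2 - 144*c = (c - 3)*(c^4 + 11*c^3 + 40*c^2 + 48*c) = (c - 3)*(c + 4)*(c^3 + 7*c^2 + 12*c) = c*(c - 3)*(c + 4)*(c^2 + 7*c + 12) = c*(c - 3)*(c + 3)*(c + 4)*(c + 4)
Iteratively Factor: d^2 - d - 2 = (d - 2)*(d + 1)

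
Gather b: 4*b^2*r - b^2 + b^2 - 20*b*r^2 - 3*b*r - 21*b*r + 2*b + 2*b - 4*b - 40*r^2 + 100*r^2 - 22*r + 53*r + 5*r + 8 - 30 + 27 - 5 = 4*b^2*r + b*(-20*r^2 - 24*r) + 60*r^2 + 36*r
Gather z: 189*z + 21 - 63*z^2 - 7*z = -63*z^2 + 182*z + 21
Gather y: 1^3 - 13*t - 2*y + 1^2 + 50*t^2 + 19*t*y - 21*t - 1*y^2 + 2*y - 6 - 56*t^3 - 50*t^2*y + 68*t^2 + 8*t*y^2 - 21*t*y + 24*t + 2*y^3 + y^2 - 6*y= -56*t^3 + 118*t^2 + 8*t*y^2 - 10*t + 2*y^3 + y*(-50*t^2 - 2*t - 6) - 4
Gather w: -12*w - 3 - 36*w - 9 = -48*w - 12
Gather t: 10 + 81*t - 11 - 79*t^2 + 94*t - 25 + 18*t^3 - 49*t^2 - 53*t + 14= 18*t^3 - 128*t^2 + 122*t - 12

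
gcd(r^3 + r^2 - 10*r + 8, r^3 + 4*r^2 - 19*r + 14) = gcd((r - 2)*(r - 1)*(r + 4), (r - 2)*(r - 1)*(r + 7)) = r^2 - 3*r + 2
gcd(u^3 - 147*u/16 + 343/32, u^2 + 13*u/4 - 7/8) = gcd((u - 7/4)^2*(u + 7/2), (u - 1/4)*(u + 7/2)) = u + 7/2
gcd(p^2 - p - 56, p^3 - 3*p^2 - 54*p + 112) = p^2 - p - 56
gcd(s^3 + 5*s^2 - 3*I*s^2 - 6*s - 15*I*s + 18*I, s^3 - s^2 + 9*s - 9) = s^2 + s*(-1 - 3*I) + 3*I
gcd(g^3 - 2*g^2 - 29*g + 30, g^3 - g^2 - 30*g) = g^2 - g - 30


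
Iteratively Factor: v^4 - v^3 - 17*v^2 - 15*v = (v)*(v^3 - v^2 - 17*v - 15) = v*(v - 5)*(v^2 + 4*v + 3) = v*(v - 5)*(v + 1)*(v + 3)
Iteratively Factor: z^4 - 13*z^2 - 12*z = (z - 4)*(z^3 + 4*z^2 + 3*z) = (z - 4)*(z + 3)*(z^2 + z) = (z - 4)*(z + 1)*(z + 3)*(z)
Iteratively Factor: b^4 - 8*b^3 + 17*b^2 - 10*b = (b)*(b^3 - 8*b^2 + 17*b - 10) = b*(b - 5)*(b^2 - 3*b + 2) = b*(b - 5)*(b - 1)*(b - 2)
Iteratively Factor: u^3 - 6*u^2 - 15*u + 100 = (u - 5)*(u^2 - u - 20) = (u - 5)^2*(u + 4)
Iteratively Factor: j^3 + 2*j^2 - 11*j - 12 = (j + 4)*(j^2 - 2*j - 3) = (j + 1)*(j + 4)*(j - 3)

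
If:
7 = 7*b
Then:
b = 1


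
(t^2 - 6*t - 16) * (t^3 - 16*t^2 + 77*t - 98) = t^5 - 22*t^4 + 157*t^3 - 304*t^2 - 644*t + 1568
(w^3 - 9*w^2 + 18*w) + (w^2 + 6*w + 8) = w^3 - 8*w^2 + 24*w + 8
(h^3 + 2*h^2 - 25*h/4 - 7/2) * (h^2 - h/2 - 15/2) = h^5 + 3*h^4/2 - 59*h^3/4 - 123*h^2/8 + 389*h/8 + 105/4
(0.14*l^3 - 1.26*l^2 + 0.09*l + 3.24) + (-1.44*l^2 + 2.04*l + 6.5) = 0.14*l^3 - 2.7*l^2 + 2.13*l + 9.74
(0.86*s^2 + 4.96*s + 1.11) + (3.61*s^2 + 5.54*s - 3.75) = 4.47*s^2 + 10.5*s - 2.64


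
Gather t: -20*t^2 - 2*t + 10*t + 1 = -20*t^2 + 8*t + 1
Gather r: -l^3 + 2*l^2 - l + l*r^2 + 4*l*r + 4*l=-l^3 + 2*l^2 + l*r^2 + 4*l*r + 3*l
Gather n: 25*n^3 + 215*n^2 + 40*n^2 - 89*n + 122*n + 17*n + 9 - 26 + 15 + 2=25*n^3 + 255*n^2 + 50*n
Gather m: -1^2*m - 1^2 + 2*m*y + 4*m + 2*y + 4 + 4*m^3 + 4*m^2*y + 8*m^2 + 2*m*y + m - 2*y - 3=4*m^3 + m^2*(4*y + 8) + m*(4*y + 4)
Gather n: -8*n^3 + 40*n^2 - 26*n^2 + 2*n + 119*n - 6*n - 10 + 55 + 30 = -8*n^3 + 14*n^2 + 115*n + 75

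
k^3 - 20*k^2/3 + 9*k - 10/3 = (k - 5)*(k - 1)*(k - 2/3)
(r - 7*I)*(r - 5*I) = r^2 - 12*I*r - 35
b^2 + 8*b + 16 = (b + 4)^2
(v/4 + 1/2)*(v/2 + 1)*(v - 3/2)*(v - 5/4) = v^4/8 + 5*v^3/32 - 41*v^2/64 - 7*v/16 + 15/16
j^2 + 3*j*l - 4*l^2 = (j - l)*(j + 4*l)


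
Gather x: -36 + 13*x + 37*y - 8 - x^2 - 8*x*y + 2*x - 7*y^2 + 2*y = -x^2 + x*(15 - 8*y) - 7*y^2 + 39*y - 44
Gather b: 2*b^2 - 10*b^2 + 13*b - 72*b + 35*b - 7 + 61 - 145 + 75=-8*b^2 - 24*b - 16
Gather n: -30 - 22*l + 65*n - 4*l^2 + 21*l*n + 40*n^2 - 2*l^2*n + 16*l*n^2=-4*l^2 - 22*l + n^2*(16*l + 40) + n*(-2*l^2 + 21*l + 65) - 30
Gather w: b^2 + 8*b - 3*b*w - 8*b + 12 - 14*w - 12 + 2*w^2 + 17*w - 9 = b^2 + 2*w^2 + w*(3 - 3*b) - 9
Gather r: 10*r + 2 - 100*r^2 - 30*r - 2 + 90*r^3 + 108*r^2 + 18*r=90*r^3 + 8*r^2 - 2*r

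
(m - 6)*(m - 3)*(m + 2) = m^3 - 7*m^2 + 36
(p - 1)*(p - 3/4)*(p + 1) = p^3 - 3*p^2/4 - p + 3/4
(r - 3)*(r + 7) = r^2 + 4*r - 21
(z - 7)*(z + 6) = z^2 - z - 42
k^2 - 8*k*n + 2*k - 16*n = (k + 2)*(k - 8*n)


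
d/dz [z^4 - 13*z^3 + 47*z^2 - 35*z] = 4*z^3 - 39*z^2 + 94*z - 35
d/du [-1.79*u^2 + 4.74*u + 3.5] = 4.74 - 3.58*u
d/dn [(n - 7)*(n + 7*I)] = 2*n - 7 + 7*I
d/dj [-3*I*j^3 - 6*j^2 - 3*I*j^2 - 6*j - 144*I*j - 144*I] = -9*I*j^2 - 6*j*(2 + I) - 6 - 144*I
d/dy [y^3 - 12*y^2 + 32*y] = 3*y^2 - 24*y + 32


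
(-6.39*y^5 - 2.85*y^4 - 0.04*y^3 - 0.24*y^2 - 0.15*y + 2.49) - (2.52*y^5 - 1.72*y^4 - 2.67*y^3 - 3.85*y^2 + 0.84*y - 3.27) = -8.91*y^5 - 1.13*y^4 + 2.63*y^3 + 3.61*y^2 - 0.99*y + 5.76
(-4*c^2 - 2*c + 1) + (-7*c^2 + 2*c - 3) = -11*c^2 - 2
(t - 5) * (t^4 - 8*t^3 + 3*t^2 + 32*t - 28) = t^5 - 13*t^4 + 43*t^3 + 17*t^2 - 188*t + 140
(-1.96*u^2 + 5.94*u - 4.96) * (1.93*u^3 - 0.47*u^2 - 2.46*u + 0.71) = -3.7828*u^5 + 12.3854*u^4 - 7.543*u^3 - 13.6728*u^2 + 16.419*u - 3.5216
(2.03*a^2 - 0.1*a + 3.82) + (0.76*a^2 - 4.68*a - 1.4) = 2.79*a^2 - 4.78*a + 2.42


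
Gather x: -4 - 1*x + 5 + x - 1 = 0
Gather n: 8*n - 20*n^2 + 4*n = -20*n^2 + 12*n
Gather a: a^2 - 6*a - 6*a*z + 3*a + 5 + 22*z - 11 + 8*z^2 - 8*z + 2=a^2 + a*(-6*z - 3) + 8*z^2 + 14*z - 4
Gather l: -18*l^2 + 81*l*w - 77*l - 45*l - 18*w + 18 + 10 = -18*l^2 + l*(81*w - 122) - 18*w + 28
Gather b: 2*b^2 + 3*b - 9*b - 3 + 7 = 2*b^2 - 6*b + 4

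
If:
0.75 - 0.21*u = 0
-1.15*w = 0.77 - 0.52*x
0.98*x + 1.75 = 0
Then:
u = 3.57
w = -1.48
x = -1.79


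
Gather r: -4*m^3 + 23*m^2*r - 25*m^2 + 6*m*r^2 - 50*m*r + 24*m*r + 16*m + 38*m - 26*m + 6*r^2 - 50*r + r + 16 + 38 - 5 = -4*m^3 - 25*m^2 + 28*m + r^2*(6*m + 6) + r*(23*m^2 - 26*m - 49) + 49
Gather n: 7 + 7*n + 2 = 7*n + 9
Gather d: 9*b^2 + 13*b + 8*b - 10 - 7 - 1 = 9*b^2 + 21*b - 18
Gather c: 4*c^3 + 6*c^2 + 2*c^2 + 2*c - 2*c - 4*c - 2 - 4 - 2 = 4*c^3 + 8*c^2 - 4*c - 8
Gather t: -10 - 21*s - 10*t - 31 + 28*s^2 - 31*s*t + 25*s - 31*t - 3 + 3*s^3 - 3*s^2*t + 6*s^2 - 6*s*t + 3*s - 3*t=3*s^3 + 34*s^2 + 7*s + t*(-3*s^2 - 37*s - 44) - 44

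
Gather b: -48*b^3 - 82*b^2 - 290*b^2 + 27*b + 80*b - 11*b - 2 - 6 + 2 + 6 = -48*b^3 - 372*b^2 + 96*b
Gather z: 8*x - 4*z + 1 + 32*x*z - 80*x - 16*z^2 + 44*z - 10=-72*x - 16*z^2 + z*(32*x + 40) - 9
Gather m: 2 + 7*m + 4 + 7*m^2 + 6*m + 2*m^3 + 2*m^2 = 2*m^3 + 9*m^2 + 13*m + 6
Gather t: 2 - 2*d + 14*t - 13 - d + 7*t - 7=-3*d + 21*t - 18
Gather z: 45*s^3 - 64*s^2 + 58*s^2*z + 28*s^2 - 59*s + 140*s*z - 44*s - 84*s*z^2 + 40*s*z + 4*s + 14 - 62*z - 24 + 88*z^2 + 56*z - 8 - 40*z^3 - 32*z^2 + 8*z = 45*s^3 - 36*s^2 - 99*s - 40*z^3 + z^2*(56 - 84*s) + z*(58*s^2 + 180*s + 2) - 18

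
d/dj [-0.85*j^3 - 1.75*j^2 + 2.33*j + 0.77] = -2.55*j^2 - 3.5*j + 2.33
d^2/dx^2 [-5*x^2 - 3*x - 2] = -10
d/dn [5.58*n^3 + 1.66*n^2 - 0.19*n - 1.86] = 16.74*n^2 + 3.32*n - 0.19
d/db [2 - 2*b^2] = -4*b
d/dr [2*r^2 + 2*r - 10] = 4*r + 2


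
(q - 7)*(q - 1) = q^2 - 8*q + 7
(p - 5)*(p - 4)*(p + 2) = p^3 - 7*p^2 + 2*p + 40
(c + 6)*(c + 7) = c^2 + 13*c + 42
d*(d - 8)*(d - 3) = d^3 - 11*d^2 + 24*d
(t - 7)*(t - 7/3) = t^2 - 28*t/3 + 49/3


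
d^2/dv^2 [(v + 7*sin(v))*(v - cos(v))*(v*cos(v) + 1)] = -v^3*cos(v) - 6*v^2*sin(v) - 14*v^2*sin(2*v) + 2*v^2*cos(2*v) - 21*v*sin(v)/4 + 4*v*sin(2*v) + 63*v*sin(3*v)/4 + 7*v*cos(v) + 28*v*cos(2*v) + 2*sin(v) + 21*sin(2*v) + 21*cos(v)/2 - cos(2*v) - 21*cos(3*v)/2 + 1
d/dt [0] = 0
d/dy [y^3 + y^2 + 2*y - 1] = 3*y^2 + 2*y + 2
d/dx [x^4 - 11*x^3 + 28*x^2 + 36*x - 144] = 4*x^3 - 33*x^2 + 56*x + 36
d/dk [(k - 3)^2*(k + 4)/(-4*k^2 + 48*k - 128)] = (-k^4 + 24*k^3 - 135*k^2 + 200*k + 48)/(4*(k^4 - 24*k^3 + 208*k^2 - 768*k + 1024))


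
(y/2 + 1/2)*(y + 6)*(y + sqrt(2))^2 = y^4/2 + sqrt(2)*y^3 + 7*y^3/2 + 4*y^2 + 7*sqrt(2)*y^2 + 7*y + 6*sqrt(2)*y + 6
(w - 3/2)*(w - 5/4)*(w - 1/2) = w^3 - 13*w^2/4 + 13*w/4 - 15/16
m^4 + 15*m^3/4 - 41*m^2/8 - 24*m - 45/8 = (m - 5/2)*(m + 1/4)*(m + 3)^2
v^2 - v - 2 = (v - 2)*(v + 1)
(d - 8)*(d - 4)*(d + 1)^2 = d^4 - 10*d^3 + 9*d^2 + 52*d + 32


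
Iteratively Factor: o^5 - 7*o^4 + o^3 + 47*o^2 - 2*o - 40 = (o - 4)*(o^4 - 3*o^3 - 11*o^2 + 3*o + 10) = (o - 4)*(o + 2)*(o^3 - 5*o^2 - o + 5) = (o - 4)*(o + 1)*(o + 2)*(o^2 - 6*o + 5) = (o - 5)*(o - 4)*(o + 1)*(o + 2)*(o - 1)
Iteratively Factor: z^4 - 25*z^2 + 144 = (z + 3)*(z^3 - 3*z^2 - 16*z + 48) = (z - 4)*(z + 3)*(z^2 + z - 12) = (z - 4)*(z + 3)*(z + 4)*(z - 3)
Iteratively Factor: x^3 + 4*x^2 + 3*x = (x + 1)*(x^2 + 3*x) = x*(x + 1)*(x + 3)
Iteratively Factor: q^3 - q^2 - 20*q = (q)*(q^2 - q - 20) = q*(q + 4)*(q - 5)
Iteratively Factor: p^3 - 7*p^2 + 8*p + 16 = (p + 1)*(p^2 - 8*p + 16) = (p - 4)*(p + 1)*(p - 4)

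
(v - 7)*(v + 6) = v^2 - v - 42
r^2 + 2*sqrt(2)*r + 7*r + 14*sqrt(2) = (r + 7)*(r + 2*sqrt(2))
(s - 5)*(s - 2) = s^2 - 7*s + 10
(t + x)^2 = t^2 + 2*t*x + x^2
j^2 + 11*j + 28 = (j + 4)*(j + 7)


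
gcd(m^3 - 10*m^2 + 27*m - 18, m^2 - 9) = m - 3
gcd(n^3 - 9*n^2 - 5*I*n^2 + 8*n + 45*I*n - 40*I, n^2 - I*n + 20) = n - 5*I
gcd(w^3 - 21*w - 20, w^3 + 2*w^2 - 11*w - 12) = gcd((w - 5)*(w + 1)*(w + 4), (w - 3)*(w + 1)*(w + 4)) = w^2 + 5*w + 4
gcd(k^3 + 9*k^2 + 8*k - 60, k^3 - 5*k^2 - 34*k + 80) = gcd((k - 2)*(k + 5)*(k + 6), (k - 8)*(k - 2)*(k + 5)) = k^2 + 3*k - 10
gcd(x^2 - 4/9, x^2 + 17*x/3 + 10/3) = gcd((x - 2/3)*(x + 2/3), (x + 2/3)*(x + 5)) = x + 2/3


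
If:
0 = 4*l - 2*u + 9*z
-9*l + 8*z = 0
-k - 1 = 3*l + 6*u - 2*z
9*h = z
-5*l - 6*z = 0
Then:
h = 0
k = -1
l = 0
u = 0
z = 0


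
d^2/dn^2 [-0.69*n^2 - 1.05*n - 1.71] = -1.38000000000000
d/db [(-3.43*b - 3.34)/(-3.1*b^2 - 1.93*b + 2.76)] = (10.633*b^2 + 6.6199*b - (3.43*b + 3.34)*(6.2*b + 1.93) - 9.4668)/(3.1*b^2 + 1.93*b - 2.76)^2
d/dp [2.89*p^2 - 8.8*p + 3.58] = 5.78*p - 8.8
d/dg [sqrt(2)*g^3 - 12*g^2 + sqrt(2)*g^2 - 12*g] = 3*sqrt(2)*g^2 - 24*g + 2*sqrt(2)*g - 12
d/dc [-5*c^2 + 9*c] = 9 - 10*c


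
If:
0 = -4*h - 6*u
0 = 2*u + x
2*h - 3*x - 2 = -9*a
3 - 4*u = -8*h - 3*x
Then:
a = 35/198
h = -9/44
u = 3/22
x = -3/11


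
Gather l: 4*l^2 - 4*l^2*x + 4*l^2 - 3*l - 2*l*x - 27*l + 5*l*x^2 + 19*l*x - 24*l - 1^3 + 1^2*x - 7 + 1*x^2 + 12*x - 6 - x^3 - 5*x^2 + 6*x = l^2*(8 - 4*x) + l*(5*x^2 + 17*x - 54) - x^3 - 4*x^2 + 19*x - 14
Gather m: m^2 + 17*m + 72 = m^2 + 17*m + 72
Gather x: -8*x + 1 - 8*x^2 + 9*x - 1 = -8*x^2 + x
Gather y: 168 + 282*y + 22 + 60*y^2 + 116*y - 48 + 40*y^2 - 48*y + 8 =100*y^2 + 350*y + 150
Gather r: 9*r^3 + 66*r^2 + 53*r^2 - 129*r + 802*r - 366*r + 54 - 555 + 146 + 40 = 9*r^3 + 119*r^2 + 307*r - 315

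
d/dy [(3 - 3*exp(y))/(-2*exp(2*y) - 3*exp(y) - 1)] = 6*(-exp(2*y) + 2*exp(y) + 2)*exp(y)/(4*exp(4*y) + 12*exp(3*y) + 13*exp(2*y) + 6*exp(y) + 1)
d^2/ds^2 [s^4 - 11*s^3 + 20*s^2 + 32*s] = 12*s^2 - 66*s + 40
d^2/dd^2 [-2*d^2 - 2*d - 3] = -4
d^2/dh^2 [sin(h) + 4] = -sin(h)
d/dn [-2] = 0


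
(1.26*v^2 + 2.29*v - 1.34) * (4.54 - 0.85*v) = -1.071*v^3 + 3.7739*v^2 + 11.5356*v - 6.0836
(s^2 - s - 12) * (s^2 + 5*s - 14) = s^4 + 4*s^3 - 31*s^2 - 46*s + 168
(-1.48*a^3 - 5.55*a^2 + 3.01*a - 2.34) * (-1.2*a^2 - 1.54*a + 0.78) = 1.776*a^5 + 8.9392*a^4 + 3.7806*a^3 - 6.1564*a^2 + 5.9514*a - 1.8252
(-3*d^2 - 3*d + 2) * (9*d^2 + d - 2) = -27*d^4 - 30*d^3 + 21*d^2 + 8*d - 4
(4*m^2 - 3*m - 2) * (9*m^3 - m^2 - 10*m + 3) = 36*m^5 - 31*m^4 - 55*m^3 + 44*m^2 + 11*m - 6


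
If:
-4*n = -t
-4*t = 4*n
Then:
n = 0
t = 0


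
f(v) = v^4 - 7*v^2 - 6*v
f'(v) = 4*v^3 - 14*v - 6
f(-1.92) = -0.70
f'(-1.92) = -7.43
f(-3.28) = 60.11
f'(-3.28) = -101.23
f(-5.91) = 1010.94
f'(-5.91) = -748.96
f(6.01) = 1015.76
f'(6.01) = 778.19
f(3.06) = 3.77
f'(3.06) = 65.77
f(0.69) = -7.25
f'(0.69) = -14.35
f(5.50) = 670.31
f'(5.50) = 582.50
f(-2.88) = 28.02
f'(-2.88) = -61.23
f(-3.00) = 36.00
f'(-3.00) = -72.00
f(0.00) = 0.00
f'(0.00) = -6.00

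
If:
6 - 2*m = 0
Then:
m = 3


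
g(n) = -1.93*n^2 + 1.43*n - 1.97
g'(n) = 1.43 - 3.86*n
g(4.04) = -27.69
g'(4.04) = -14.16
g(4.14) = -29.13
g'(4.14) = -14.55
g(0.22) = -1.75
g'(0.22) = 0.58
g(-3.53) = -31.07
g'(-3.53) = 15.06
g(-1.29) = -7.03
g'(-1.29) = 6.41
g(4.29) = -31.36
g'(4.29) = -15.13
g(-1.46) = -8.17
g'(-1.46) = 7.07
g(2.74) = -12.54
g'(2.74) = -9.15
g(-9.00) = -171.17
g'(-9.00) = 36.17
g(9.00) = -145.43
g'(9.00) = -33.31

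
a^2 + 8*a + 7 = (a + 1)*(a + 7)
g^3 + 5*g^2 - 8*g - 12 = (g - 2)*(g + 1)*(g + 6)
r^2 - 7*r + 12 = (r - 4)*(r - 3)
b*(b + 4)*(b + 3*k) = b^3 + 3*b^2*k + 4*b^2 + 12*b*k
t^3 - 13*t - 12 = (t - 4)*(t + 1)*(t + 3)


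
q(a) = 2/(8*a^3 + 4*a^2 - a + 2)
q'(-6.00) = 0.00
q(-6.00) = 0.00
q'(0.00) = 0.50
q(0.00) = 1.00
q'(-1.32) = -0.92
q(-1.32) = -0.25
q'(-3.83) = -0.00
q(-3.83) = -0.01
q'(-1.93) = -0.10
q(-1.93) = -0.05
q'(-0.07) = 0.66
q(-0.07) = 0.96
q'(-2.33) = -0.04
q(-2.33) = -0.03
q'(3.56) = -0.00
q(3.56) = 0.00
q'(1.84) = -0.05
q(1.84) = 0.03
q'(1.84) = -0.05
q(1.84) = 0.03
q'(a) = 2*(-24*a^2 - 8*a + 1)/(8*a^3 + 4*a^2 - a + 2)^2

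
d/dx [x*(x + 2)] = 2*x + 2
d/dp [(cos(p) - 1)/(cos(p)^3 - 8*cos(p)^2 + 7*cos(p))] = (2*cos(p) - 7)*sin(p)/((cos(p) - 7)^2*cos(p)^2)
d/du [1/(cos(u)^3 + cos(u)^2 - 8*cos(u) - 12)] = (3*cos(u) - 4)*sin(u)/((cos(u) - 3)^2*(cos(u) + 2)^3)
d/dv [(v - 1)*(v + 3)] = 2*v + 2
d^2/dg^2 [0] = 0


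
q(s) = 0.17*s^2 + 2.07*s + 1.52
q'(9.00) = 5.13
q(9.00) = 33.92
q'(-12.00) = -2.01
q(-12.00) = 1.16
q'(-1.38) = 1.60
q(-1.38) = -1.01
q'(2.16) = 2.80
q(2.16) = 6.78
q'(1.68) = 2.64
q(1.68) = 5.48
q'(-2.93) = 1.07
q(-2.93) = -3.09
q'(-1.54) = 1.55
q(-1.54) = -1.26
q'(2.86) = 3.04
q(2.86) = 8.83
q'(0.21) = 2.14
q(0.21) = 1.96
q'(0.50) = 2.24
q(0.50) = 2.60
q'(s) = 0.34*s + 2.07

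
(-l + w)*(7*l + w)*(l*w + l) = -7*l^3*w - 7*l^3 + 6*l^2*w^2 + 6*l^2*w + l*w^3 + l*w^2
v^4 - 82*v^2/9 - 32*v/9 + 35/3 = (v - 3)*(v - 1)*(v + 5/3)*(v + 7/3)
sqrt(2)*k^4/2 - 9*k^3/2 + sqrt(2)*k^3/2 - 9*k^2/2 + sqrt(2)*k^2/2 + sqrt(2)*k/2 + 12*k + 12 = (k - 4*sqrt(2))*(k - 3*sqrt(2)/2)*(k + sqrt(2))*(sqrt(2)*k/2 + sqrt(2)/2)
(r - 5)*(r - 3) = r^2 - 8*r + 15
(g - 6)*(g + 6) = g^2 - 36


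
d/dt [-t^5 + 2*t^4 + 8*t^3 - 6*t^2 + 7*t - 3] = -5*t^4 + 8*t^3 + 24*t^2 - 12*t + 7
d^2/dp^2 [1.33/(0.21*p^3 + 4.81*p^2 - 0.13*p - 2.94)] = (-(1.6758*p + 12.7946)*(0.21*p^3 + 4.81*p^2 - 0.13*p - 2.94) + 1.33*(0.63*p^2 + 9.62*p - 0.13)*(1.26*p^2 + 19.24*p - 0.26))/(0.21*p^3 + 4.81*p^2 - 0.13*p - 2.94)^3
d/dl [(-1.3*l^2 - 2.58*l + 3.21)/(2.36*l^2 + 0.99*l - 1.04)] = (4.8018*l^2 - 12.4472*l - 0.494699999999999)/(5.5696*l^4 + 4.6728*l^3 - 3.9287*l^2 - 2.0592*l + 1.0816)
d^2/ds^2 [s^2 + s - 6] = 2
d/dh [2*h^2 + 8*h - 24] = 4*h + 8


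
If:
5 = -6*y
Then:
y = -5/6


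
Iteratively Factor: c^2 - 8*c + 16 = (c - 4)*(c - 4)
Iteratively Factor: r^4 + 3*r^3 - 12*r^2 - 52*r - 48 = (r + 3)*(r^3 - 12*r - 16) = (r - 4)*(r + 3)*(r^2 + 4*r + 4) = (r - 4)*(r + 2)*(r + 3)*(r + 2)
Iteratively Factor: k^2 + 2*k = (k)*(k + 2)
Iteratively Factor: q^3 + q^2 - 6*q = (q)*(q^2 + q - 6) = q*(q - 2)*(q + 3)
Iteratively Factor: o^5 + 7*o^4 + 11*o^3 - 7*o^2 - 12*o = (o - 1)*(o^4 + 8*o^3 + 19*o^2 + 12*o) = (o - 1)*(o + 4)*(o^3 + 4*o^2 + 3*o) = (o - 1)*(o + 3)*(o + 4)*(o^2 + o) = o*(o - 1)*(o + 3)*(o + 4)*(o + 1)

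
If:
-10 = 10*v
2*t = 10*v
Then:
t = -5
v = -1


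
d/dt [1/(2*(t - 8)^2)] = -1/(t - 8)^3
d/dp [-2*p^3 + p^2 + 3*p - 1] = -6*p^2 + 2*p + 3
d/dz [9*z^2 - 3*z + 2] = 18*z - 3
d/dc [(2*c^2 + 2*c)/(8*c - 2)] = (4*c^2 - 2*c - 1)/(16*c^2 - 8*c + 1)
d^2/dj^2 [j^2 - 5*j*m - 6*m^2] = 2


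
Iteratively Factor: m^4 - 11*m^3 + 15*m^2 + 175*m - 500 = (m + 4)*(m^3 - 15*m^2 + 75*m - 125) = (m - 5)*(m + 4)*(m^2 - 10*m + 25) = (m - 5)^2*(m + 4)*(m - 5)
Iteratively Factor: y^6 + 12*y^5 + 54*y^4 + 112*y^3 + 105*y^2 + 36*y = (y)*(y^5 + 12*y^4 + 54*y^3 + 112*y^2 + 105*y + 36) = y*(y + 3)*(y^4 + 9*y^3 + 27*y^2 + 31*y + 12) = y*(y + 3)^2*(y^3 + 6*y^2 + 9*y + 4) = y*(y + 1)*(y + 3)^2*(y^2 + 5*y + 4) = y*(y + 1)^2*(y + 3)^2*(y + 4)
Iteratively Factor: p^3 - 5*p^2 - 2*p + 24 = (p + 2)*(p^2 - 7*p + 12) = (p - 4)*(p + 2)*(p - 3)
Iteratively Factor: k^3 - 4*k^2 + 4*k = (k - 2)*(k^2 - 2*k) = k*(k - 2)*(k - 2)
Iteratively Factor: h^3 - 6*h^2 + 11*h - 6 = (h - 1)*(h^2 - 5*h + 6) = (h - 2)*(h - 1)*(h - 3)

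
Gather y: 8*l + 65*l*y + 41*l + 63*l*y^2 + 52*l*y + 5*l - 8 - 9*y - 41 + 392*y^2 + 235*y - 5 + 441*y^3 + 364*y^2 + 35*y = 54*l + 441*y^3 + y^2*(63*l + 756) + y*(117*l + 261) - 54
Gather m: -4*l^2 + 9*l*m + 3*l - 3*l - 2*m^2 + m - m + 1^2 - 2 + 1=-4*l^2 + 9*l*m - 2*m^2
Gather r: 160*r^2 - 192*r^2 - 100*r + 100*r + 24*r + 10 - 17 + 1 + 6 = -32*r^2 + 24*r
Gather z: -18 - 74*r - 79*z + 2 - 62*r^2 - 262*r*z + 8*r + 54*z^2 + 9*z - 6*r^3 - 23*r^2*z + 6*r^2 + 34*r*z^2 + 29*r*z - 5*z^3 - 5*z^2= -6*r^3 - 56*r^2 - 66*r - 5*z^3 + z^2*(34*r + 49) + z*(-23*r^2 - 233*r - 70) - 16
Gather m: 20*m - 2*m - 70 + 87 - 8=18*m + 9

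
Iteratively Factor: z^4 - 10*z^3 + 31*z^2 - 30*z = (z - 5)*(z^3 - 5*z^2 + 6*z) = (z - 5)*(z - 2)*(z^2 - 3*z) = z*(z - 5)*(z - 2)*(z - 3)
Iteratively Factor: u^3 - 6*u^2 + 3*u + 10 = (u + 1)*(u^2 - 7*u + 10) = (u - 5)*(u + 1)*(u - 2)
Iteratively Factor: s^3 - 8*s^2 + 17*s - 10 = (s - 2)*(s^2 - 6*s + 5) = (s - 2)*(s - 1)*(s - 5)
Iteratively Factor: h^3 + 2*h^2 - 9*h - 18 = (h + 3)*(h^2 - h - 6) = (h + 2)*(h + 3)*(h - 3)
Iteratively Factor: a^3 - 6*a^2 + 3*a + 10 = (a - 2)*(a^2 - 4*a - 5) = (a - 2)*(a + 1)*(a - 5)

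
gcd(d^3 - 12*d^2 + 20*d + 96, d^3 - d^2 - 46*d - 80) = d^2 - 6*d - 16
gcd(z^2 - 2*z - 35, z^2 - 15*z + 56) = z - 7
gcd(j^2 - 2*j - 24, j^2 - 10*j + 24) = j - 6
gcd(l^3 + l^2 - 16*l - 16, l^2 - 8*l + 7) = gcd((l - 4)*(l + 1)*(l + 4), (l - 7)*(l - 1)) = 1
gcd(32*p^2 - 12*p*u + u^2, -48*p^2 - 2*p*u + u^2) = 8*p - u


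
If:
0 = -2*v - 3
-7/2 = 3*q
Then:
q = -7/6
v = -3/2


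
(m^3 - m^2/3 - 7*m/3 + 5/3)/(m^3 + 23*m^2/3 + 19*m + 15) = (m^2 - 2*m + 1)/(m^2 + 6*m + 9)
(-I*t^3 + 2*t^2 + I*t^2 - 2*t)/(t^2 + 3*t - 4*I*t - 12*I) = t*(-I*t^2 + t*(2 + I) - 2)/(t^2 + t*(3 - 4*I) - 12*I)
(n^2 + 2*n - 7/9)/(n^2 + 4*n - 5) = (n^2 + 2*n - 7/9)/(n^2 + 4*n - 5)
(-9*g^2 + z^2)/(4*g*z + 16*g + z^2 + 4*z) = (-9*g^2 + z^2)/(4*g*z + 16*g + z^2 + 4*z)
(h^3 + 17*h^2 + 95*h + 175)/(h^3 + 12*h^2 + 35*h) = (h + 5)/h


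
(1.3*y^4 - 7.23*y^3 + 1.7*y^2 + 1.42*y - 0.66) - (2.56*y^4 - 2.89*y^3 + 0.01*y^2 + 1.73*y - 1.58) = -1.26*y^4 - 4.34*y^3 + 1.69*y^2 - 0.31*y + 0.92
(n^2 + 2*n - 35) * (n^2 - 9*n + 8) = n^4 - 7*n^3 - 45*n^2 + 331*n - 280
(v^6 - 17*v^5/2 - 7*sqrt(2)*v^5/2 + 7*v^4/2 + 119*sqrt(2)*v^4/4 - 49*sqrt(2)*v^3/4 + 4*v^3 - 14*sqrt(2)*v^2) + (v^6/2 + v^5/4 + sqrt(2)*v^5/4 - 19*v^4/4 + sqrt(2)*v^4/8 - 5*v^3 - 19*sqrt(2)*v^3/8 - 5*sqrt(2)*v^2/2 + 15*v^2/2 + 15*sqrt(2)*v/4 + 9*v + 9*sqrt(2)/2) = 3*v^6/2 - 33*v^5/4 - 13*sqrt(2)*v^5/4 - 5*v^4/4 + 239*sqrt(2)*v^4/8 - 117*sqrt(2)*v^3/8 - v^3 - 33*sqrt(2)*v^2/2 + 15*v^2/2 + 15*sqrt(2)*v/4 + 9*v + 9*sqrt(2)/2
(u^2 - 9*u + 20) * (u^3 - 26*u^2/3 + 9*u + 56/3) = u^5 - 53*u^4/3 + 107*u^3 - 707*u^2/3 + 12*u + 1120/3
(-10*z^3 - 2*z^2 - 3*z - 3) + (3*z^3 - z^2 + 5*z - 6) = -7*z^3 - 3*z^2 + 2*z - 9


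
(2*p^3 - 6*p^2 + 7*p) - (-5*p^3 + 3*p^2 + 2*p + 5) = 7*p^3 - 9*p^2 + 5*p - 5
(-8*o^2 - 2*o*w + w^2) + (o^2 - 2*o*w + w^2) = -7*o^2 - 4*o*w + 2*w^2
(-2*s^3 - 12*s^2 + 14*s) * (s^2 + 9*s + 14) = -2*s^5 - 30*s^4 - 122*s^3 - 42*s^2 + 196*s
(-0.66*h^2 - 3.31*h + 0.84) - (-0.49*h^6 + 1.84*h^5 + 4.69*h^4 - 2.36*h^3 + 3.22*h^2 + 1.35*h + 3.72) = 0.49*h^6 - 1.84*h^5 - 4.69*h^4 + 2.36*h^3 - 3.88*h^2 - 4.66*h - 2.88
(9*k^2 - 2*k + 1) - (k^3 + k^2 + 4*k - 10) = -k^3 + 8*k^2 - 6*k + 11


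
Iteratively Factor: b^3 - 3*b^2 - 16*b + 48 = (b + 4)*(b^2 - 7*b + 12) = (b - 4)*(b + 4)*(b - 3)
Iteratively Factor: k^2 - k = (k - 1)*(k)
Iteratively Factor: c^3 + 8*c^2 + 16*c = (c)*(c^2 + 8*c + 16) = c*(c + 4)*(c + 4)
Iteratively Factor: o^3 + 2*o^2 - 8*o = (o)*(o^2 + 2*o - 8) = o*(o + 4)*(o - 2)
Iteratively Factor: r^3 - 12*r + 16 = (r - 2)*(r^2 + 2*r - 8) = (r - 2)*(r + 4)*(r - 2)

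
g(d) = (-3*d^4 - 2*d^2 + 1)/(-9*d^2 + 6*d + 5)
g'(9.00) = 6.21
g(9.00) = 29.62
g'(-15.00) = -9.78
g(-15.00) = 72.19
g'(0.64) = -1.17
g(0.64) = -0.06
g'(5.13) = 3.61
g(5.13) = 10.59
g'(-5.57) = -3.50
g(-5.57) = 9.58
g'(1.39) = -6.98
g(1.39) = 3.47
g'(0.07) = -0.22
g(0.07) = 0.18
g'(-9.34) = -6.01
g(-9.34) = 27.51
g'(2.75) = 1.87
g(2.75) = 3.99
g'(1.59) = -1.14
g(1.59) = 2.83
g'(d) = (18*d - 6)*(-3*d^4 - 2*d^2 + 1)/(-9*d^2 + 6*d + 5)^2 + (-12*d^3 - 4*d)/(-9*d^2 + 6*d + 5)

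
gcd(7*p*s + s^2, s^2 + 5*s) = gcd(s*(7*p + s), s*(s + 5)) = s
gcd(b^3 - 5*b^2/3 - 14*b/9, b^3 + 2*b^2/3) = b^2 + 2*b/3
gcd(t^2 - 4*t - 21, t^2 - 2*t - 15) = t + 3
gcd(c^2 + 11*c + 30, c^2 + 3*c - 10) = c + 5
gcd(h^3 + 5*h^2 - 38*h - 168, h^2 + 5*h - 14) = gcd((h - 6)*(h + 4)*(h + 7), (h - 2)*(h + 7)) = h + 7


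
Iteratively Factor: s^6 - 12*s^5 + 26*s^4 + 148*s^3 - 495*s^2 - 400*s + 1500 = (s - 5)*(s^5 - 7*s^4 - 9*s^3 + 103*s^2 + 20*s - 300) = (s - 5)^2*(s^4 - 2*s^3 - 19*s^2 + 8*s + 60) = (s - 5)^2*(s - 2)*(s^3 - 19*s - 30) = (s - 5)^2*(s - 2)*(s + 3)*(s^2 - 3*s - 10) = (s - 5)^3*(s - 2)*(s + 3)*(s + 2)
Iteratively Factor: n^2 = (n)*(n)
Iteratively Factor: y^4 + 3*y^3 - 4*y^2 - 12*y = (y - 2)*(y^3 + 5*y^2 + 6*y) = y*(y - 2)*(y^2 + 5*y + 6) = y*(y - 2)*(y + 3)*(y + 2)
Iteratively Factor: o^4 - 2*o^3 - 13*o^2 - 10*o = (o + 2)*(o^3 - 4*o^2 - 5*o) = (o - 5)*(o + 2)*(o^2 + o) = o*(o - 5)*(o + 2)*(o + 1)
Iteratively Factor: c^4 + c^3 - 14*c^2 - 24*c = (c)*(c^3 + c^2 - 14*c - 24) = c*(c + 2)*(c^2 - c - 12) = c*(c - 4)*(c + 2)*(c + 3)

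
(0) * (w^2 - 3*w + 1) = 0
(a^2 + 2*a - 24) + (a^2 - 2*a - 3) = 2*a^2 - 27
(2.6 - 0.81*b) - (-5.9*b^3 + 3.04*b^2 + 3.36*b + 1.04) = 5.9*b^3 - 3.04*b^2 - 4.17*b + 1.56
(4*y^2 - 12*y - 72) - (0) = 4*y^2 - 12*y - 72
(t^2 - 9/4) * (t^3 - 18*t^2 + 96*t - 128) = t^5 - 18*t^4 + 375*t^3/4 - 175*t^2/2 - 216*t + 288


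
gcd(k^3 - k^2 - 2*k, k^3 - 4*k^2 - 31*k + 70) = k - 2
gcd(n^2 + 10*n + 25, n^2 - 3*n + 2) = 1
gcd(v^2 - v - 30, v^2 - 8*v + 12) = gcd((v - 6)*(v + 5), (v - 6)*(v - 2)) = v - 6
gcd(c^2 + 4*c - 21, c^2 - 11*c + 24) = c - 3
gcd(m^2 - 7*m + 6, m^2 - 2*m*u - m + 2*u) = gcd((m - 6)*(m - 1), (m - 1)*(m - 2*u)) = m - 1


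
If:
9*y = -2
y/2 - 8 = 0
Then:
No Solution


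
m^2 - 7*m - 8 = (m - 8)*(m + 1)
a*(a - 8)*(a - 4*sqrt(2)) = a^3 - 8*a^2 - 4*sqrt(2)*a^2 + 32*sqrt(2)*a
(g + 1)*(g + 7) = g^2 + 8*g + 7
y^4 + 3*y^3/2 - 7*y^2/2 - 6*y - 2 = (y - 2)*(y + 1/2)*(y + 1)*(y + 2)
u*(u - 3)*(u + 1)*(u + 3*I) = u^4 - 2*u^3 + 3*I*u^3 - 3*u^2 - 6*I*u^2 - 9*I*u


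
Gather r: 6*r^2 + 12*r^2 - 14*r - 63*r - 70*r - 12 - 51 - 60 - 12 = 18*r^2 - 147*r - 135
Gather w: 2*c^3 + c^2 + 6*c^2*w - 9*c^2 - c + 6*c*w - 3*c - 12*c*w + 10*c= 2*c^3 - 8*c^2 + 6*c + w*(6*c^2 - 6*c)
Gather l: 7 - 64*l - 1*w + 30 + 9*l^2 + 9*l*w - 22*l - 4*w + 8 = 9*l^2 + l*(9*w - 86) - 5*w + 45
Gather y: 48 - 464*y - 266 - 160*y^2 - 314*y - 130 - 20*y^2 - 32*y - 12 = -180*y^2 - 810*y - 360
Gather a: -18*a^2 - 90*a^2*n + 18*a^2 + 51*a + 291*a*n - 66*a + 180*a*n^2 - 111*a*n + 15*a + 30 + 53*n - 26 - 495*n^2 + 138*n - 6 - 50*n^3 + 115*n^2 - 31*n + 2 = -90*a^2*n + a*(180*n^2 + 180*n) - 50*n^3 - 380*n^2 + 160*n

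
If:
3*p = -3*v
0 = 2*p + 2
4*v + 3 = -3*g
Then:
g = -7/3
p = -1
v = 1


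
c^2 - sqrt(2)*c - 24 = (c - 4*sqrt(2))*(c + 3*sqrt(2))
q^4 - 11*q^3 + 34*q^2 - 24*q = q*(q - 6)*(q - 4)*(q - 1)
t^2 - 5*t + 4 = (t - 4)*(t - 1)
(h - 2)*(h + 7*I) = h^2 - 2*h + 7*I*h - 14*I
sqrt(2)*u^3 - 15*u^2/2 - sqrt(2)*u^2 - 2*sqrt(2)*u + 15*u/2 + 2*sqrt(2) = (u - 1)*(u - 4*sqrt(2))*(sqrt(2)*u + 1/2)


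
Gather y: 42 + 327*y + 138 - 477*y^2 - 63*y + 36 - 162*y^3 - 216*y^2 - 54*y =-162*y^3 - 693*y^2 + 210*y + 216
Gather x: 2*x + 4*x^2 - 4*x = 4*x^2 - 2*x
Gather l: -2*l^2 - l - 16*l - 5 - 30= -2*l^2 - 17*l - 35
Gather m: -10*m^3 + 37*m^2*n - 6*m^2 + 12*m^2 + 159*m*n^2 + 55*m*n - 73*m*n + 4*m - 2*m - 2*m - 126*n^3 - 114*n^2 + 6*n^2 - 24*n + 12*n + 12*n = -10*m^3 + m^2*(37*n + 6) + m*(159*n^2 - 18*n) - 126*n^3 - 108*n^2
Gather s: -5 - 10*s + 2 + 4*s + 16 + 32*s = 26*s + 13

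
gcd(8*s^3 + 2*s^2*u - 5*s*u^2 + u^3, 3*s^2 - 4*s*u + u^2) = 1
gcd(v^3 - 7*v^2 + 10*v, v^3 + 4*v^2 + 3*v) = v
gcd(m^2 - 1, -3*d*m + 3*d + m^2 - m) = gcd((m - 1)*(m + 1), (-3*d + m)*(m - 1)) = m - 1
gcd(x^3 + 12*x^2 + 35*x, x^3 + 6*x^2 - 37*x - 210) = x^2 + 12*x + 35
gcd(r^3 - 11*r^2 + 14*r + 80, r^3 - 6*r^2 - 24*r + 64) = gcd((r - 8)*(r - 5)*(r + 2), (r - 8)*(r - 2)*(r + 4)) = r - 8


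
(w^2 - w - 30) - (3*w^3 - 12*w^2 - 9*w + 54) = -3*w^3 + 13*w^2 + 8*w - 84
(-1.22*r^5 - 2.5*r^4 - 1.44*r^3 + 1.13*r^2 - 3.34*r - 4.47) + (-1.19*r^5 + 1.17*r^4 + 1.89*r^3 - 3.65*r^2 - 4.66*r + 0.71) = -2.41*r^5 - 1.33*r^4 + 0.45*r^3 - 2.52*r^2 - 8.0*r - 3.76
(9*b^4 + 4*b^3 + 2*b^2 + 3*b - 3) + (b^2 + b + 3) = 9*b^4 + 4*b^3 + 3*b^2 + 4*b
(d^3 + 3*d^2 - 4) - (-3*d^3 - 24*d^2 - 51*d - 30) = 4*d^3 + 27*d^2 + 51*d + 26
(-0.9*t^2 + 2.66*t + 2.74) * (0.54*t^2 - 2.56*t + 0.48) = -0.486*t^4 + 3.7404*t^3 - 5.762*t^2 - 5.7376*t + 1.3152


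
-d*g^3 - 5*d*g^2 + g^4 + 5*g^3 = g^2*(-d + g)*(g + 5)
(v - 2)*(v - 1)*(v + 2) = v^3 - v^2 - 4*v + 4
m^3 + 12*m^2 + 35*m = m*(m + 5)*(m + 7)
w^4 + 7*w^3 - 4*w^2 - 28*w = w*(w - 2)*(w + 2)*(w + 7)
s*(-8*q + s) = -8*q*s + s^2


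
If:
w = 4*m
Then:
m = w/4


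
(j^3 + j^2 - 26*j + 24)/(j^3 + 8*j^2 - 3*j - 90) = (j^2 - 5*j + 4)/(j^2 + 2*j - 15)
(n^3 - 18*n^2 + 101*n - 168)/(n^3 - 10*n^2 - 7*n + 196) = (n^2 - 11*n + 24)/(n^2 - 3*n - 28)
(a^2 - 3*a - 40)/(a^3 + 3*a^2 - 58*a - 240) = 1/(a + 6)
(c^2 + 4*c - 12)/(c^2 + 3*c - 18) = (c - 2)/(c - 3)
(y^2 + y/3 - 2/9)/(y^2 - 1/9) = (3*y + 2)/(3*y + 1)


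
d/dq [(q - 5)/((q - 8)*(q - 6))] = (-q^2 + 10*q - 22)/(q^4 - 28*q^3 + 292*q^2 - 1344*q + 2304)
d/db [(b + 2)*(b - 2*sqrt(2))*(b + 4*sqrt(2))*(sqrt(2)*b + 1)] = 4*sqrt(2)*b^3 + 6*sqrt(2)*b^2 + 15*b^2 - 28*sqrt(2)*b + 20*b - 28*sqrt(2) - 16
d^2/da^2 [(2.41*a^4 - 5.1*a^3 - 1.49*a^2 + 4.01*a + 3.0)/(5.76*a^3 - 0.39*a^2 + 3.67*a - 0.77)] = (4.54747350886464e-13*a^8 - 222.94035*a^6 + 1488.54897*a^5 + 1256.998056*a^4 - 616.213712*a^3 + 702.969114*a^2 + 28.702242*a + 99.908476)/(191.102976*a^9 - 38.817792*a^8 + 367.913664*a^7 - 126.165303*a^6 + 244.795581*a^5 - 113.773068*a^4 + 66.288781*a^3 - 31.806852*a^2 + 6.527829*a - 0.456533)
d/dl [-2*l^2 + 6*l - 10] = 6 - 4*l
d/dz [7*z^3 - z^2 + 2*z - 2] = 21*z^2 - 2*z + 2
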